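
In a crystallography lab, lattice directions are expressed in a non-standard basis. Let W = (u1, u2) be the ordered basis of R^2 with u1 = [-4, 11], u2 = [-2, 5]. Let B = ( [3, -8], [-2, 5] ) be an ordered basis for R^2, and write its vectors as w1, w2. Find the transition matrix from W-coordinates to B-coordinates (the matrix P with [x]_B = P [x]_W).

[[-2, 0], [-1, 1]]

Take x = uj: its W-coordinates are the j-th standard unit vector, so P e_j — column j of P — equals [uj]_B.
u1 = -2w1 - w2, giving column 1 = [-2, -1]; repeating for each j gives P = [[-2, 0], [-1, 1]].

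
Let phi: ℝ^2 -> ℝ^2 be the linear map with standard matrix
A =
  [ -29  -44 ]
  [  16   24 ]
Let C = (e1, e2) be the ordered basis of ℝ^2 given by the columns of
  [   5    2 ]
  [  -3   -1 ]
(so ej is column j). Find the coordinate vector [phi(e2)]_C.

Compute phi(e2) = A e2 = <-14, 8> in standard coordinates.
Then write this in C-coordinates: solve for y in y_1 e1 + y_2 e2 = <-14, 8>.
This gives y = <-2, -2>, which is column 2 of [phi]_C.

<-2, -2>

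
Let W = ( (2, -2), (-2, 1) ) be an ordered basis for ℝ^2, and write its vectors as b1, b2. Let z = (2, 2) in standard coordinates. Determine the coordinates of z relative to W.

(-3, -4)

Write z = c_1 b1 + c_2 b2 and solve for the c_i.
System: 2c_1 - 2c_2 = 2, -2c_1 + c_2 = 2; solving gives c_1 = -3, c_2 = -4.
Check: -3b1 - 4b2 = (2, 2).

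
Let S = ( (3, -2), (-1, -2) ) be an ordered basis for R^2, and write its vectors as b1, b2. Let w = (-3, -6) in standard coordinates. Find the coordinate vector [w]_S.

We seek scalars with c_1 b1 + c_2 b2 = w; equivalently solve M c = w where the columns of M are b1, b2.
System: 3c_1 - c_2 = -3, -2c_1 - 2c_2 = -6; solving gives c_1 = 0, c_2 = 3.
Check: 0·b1 + 3b2 = (-3, -6).

(0, 3)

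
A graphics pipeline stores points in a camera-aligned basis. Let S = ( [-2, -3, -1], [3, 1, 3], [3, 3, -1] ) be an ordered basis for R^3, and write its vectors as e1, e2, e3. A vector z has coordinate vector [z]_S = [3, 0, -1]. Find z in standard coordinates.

[-9, -12, -2]

By definition z = 3e1 + 0·e2 - e3.
Summing componentwise gives [-9, -12, -2].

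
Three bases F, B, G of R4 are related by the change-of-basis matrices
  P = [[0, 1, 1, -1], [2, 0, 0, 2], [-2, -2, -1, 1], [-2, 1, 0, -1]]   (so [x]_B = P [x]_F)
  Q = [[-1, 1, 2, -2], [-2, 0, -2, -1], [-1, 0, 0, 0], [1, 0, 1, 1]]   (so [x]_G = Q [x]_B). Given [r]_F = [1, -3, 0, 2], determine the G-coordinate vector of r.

[37, 5, 5, -6]

Composing the changes, [r]_G = Q P [r]_F.
Q P = [[2, -7, -3, 7], [6, 1, 0, 1], [0, -1, -1, 1], [-4, 0, 0, -1]]; applying this to [1, -3, 0, 2] gives [37, 5, 5, -6].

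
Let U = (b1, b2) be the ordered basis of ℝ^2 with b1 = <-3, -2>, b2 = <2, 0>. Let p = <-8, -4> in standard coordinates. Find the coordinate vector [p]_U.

<2, -1>

[p]_U is the unique c with M c = p, where M has columns b1, b2.
System: -3c_1 + 2c_2 = -8, -2c_1 + 0c_2 = -4; solving gives c_1 = 2, c_2 = -1.
Check: 2b1 - b2 = <-8, -4>.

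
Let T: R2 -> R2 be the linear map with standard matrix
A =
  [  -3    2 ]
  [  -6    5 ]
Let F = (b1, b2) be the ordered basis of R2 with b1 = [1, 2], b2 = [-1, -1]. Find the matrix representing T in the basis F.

[[3, 0], [2, -1]]

Let P have columns b1, b2. Then [T]_F = P^(-1) A P.
Here det P = 1, so P^(-1) is integer; computing A P first and then P^(-1)(A P) gives [[3, 0], [2, -1]].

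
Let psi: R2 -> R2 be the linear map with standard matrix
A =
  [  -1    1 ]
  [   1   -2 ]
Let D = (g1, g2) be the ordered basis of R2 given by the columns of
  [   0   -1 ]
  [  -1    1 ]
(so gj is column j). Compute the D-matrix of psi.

With P the matrix whose columns are g1, g2, [psi]_D = P^(-1) A P.
Column by column: psi(g1) = A g1 = [-1, 2]; its D-coordinates [-1, 1] give column 1.
Continuing for each basis vector yields [psi]_D = [[-1, 1], [1, -2]].

[[-1, 1], [1, -2]]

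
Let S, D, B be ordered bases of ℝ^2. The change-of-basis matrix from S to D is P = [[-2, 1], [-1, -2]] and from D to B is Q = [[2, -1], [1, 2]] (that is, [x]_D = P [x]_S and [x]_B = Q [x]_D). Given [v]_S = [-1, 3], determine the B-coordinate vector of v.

Composing the changes, [v]_B = Q P [v]_S.
Q P = [[-3, 4], [-4, -3]]; applying this to [-1, 3] gives [15, -5].

[15, -5]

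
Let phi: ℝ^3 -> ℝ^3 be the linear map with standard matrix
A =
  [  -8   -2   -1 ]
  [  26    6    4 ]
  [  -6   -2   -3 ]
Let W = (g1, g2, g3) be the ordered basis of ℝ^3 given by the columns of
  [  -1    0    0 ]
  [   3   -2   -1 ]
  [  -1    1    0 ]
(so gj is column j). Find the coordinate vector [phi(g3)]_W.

(-2, 0, 0)

Compute phi(g3) = A g3 = (2, -6, 2) in standard coordinates.
Then write this in W-coordinates: solve for y in y_1 g1 + ... + y_3 g3 = (2, -6, 2).
This gives y = (-2, 0, 0), which is column 3 of [phi]_W.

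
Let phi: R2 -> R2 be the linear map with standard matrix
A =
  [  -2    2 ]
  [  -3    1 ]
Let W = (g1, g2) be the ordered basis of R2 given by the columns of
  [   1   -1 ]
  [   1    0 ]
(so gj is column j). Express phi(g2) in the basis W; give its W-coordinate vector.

Column 2 of [phi]_W is the W-coordinate vector of phi(g2).
In standard coordinates phi(g2) = A g2 = [2, 3].
Converting to W: [2, 3] = 3g1 + g2, so the coordinate vector is [3, 1].

[3, 1]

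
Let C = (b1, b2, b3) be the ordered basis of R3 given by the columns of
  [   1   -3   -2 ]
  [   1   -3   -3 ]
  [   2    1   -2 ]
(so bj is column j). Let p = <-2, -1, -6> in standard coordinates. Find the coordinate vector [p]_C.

[p]_C is the unique c with M c = p, where M has columns b1, ..., b3.
Row-reducing the augmented matrix [M | p] gives c = (-4, 0, -1).
Check: -4b1 + 0·b2 - b3 = <-2, -1, -6>.

<-4, 0, -1>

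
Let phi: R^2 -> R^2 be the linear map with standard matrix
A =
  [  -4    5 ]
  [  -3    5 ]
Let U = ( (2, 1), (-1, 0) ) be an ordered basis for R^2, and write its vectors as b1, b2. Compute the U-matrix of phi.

With P the matrix whose columns are b1, b2, [phi]_U = P^(-1) A P.
Column by column: phi(b1) = A b1 = (-3, -1); its U-coordinates (-1, 1) give column 1.
Continuing for each basis vector yields [phi]_U = [[-1, 3], [1, 2]].

[[-1, 3], [1, 2]]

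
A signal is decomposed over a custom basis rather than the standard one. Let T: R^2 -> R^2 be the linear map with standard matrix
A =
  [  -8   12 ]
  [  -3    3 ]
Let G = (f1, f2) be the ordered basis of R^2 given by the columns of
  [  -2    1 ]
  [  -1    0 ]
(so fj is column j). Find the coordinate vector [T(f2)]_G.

Compute T(f2) = A f2 = <-8, -3> in standard coordinates.
Then write this in G-coordinates: solve for y in y_1 f1 + y_2 f2 = <-8, -3>.
This gives y = <3, -2>, which is column 2 of [T]_G.

<3, -2>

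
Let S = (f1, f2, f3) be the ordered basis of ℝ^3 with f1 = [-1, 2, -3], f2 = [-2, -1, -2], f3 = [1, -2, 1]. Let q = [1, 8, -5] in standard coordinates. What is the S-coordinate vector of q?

Write q = c_1 f1 + ... + c_3 f3 and solve for the c_i.
Row-reducing the augmented matrix [M | q] gives c = (3, -2, 0).
Check: 3f1 - 2f2 + 0·f3 = [1, 8, -5].

[3, -2, 0]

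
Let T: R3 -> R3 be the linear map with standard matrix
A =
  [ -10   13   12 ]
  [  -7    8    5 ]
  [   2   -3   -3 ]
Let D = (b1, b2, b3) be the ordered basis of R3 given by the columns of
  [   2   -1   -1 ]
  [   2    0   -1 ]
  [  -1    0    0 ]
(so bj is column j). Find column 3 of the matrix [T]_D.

<-1, 2, -1>

Column 3 of [T]_D is the D-coordinate vector of T(b3).
In standard coordinates T(b3) = A b3 = <-3, -1, 1>.
Converting to D: <-3, -1, 1> = -b1 + 2b2 - b3, so the coordinate vector is <-1, 2, -1>.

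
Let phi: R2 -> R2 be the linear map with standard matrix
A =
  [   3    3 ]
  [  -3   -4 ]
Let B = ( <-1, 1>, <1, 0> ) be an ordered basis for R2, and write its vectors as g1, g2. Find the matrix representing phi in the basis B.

[[-1, -3], [-1, 0]]

Let P have columns g1, g2. Then [phi]_B = P^(-1) A P.
Here det P = -1, so P^(-1) is integer; computing A P first and then P^(-1)(A P) gives [[-1, -3], [-1, 0]].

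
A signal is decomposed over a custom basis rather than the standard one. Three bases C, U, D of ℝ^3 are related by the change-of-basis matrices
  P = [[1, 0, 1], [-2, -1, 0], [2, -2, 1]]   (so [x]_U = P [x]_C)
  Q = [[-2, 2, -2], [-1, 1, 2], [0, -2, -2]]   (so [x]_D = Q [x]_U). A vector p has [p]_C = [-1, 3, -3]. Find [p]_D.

[28, -19, 24]

First [p]_U = P [p]_C = [-4, -1, -11].
Then [p]_D = Q [p]_U = [28, -19, 24].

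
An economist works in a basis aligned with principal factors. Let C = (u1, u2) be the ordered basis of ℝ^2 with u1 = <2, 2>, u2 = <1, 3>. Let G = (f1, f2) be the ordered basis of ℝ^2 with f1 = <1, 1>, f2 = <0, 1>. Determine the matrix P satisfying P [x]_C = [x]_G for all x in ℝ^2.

[[2, 1], [0, 2]]

Column j of P is [uj]_G, since P maps C-coordinates to G-coordinates.
Expressing u1 in G: u1 = 2f1 + 0·f2, so column 1 of P is <2, 0>.
Doing the same for each uj gives P = [[2, 1], [0, 2]].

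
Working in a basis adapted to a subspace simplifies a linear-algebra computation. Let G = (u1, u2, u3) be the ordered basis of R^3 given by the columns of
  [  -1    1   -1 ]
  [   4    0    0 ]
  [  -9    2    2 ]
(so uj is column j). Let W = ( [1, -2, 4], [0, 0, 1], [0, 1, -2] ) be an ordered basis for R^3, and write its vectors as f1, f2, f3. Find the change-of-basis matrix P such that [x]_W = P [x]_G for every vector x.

Take x = uj: its G-coordinates are the j-th standard unit vector, so P e_j — column j of P — equals [uj]_W.
u1 = -f1 - f2 + 2f3, giving column 1 = [-1, -1, 2]; repeating for each j gives P = [[-1, 1, -1], [-1, 2, 2], [2, 2, -2]].

[[-1, 1, -1], [-1, 2, 2], [2, 2, -2]]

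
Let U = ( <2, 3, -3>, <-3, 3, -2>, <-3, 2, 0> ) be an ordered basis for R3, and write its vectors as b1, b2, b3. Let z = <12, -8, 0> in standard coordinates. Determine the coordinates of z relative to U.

<0, 0, -4>

We seek scalars with c_1 b1 + ... + c_3 b3 = z; equivalently solve M c = z where the columns of M are b1, ..., b3.
Solving this 3x3 system gives c = (0, 0, -4).
Check: 0·b1 + 0·b2 - 4b3 = <12, -8, 0>.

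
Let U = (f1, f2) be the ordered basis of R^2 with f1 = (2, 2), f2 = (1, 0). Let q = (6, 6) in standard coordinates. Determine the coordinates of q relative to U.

(3, 0)

Write q = c_1 f1 + c_2 f2 and solve for the c_i.
System: 2c_1 + c_2 = 6, 2c_1 + 0c_2 = 6; solving gives c_1 = 3, c_2 = 0.
Check: 3f1 + 0·f2 = (6, 6).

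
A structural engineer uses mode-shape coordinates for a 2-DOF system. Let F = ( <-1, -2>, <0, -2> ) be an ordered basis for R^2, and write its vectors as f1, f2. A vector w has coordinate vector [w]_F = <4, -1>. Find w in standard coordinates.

The coordinates say w = 4f1 - f2; adding the scaled basis vectors gives <-4, -6>.

<-4, -6>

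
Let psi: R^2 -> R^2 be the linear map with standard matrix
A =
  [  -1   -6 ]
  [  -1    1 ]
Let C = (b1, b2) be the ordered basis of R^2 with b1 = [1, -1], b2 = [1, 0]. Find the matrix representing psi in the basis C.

Let P have columns b1, b2. Then [psi]_C = P^(-1) A P.
Here det P = 1, so P^(-1) is integer; computing A P first and then P^(-1)(A P) gives [[2, 1], [3, -2]].

[[2, 1], [3, -2]]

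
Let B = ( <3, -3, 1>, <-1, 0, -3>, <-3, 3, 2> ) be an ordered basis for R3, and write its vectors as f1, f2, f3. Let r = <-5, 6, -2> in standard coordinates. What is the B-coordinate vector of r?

Write r = c_1 f1 + ... + c_3 f3 and solve for the c_i.
Solving this 3x3 system gives c = (-3, -1, -1).
Check: -3f1 - f2 - f3 = <-5, 6, -2>.

<-3, -1, -1>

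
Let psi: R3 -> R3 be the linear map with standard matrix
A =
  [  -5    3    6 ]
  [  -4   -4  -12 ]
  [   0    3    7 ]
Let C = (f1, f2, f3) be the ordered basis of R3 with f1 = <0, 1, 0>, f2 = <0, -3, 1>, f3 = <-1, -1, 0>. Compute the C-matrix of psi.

Let P have columns f1, ..., f3. Then [psi]_C = P^(-1) A P.
Here det P = -1, so P^(-1) is integer; computing A P first and then P^(-1)(A P) gives [[2, -3, -3], [3, -2, -3], [-3, 3, -2]].

[[2, -3, -3], [3, -2, -3], [-3, 3, -2]]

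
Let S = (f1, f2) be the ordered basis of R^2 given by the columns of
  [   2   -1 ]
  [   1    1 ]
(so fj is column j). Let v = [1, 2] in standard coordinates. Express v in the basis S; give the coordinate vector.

We seek scalars with c_1 f1 + c_2 f2 = v; equivalently solve M c = v where the columns of M are f1, f2.
System: 2c_1 - c_2 = 1, c_1 + c_2 = 2; solving gives c_1 = 1, c_2 = 1.
Check: f1 + f2 = [1, 2].

[1, 1]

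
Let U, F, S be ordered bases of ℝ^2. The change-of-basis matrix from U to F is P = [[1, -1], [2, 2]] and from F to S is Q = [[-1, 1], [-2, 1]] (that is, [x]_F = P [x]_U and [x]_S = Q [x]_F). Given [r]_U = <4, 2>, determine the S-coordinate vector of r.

<10, 8>

First [r]_F = P [r]_U = <2, 12>.
Then [r]_S = Q [r]_F = <10, 8>.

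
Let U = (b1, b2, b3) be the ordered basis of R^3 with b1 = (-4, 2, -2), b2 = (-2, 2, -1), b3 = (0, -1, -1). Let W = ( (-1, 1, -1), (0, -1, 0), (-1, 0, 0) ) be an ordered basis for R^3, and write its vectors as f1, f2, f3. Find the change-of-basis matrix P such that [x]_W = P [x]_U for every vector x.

Take x = bj: its U-coordinates are the j-th standard unit vector, so P e_j — column j of P — equals [bj]_W.
b1 = 2f1 + 0·f2 + 2f3, giving column 1 = (2, 0, 2); repeating for each j gives P = [[2, 1, 1], [0, -1, 2], [2, 1, -1]].

[[2, 1, 1], [0, -1, 2], [2, 1, -1]]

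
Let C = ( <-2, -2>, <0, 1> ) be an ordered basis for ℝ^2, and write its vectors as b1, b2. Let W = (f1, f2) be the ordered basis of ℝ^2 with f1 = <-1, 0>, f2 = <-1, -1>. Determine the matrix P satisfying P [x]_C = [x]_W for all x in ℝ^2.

Take x = bj: its C-coordinates are the j-th standard unit vector, so P e_j — column j of P — equals [bj]_W.
b1 = 0·f1 + 2f2, giving column 1 = <0, 2>; repeating for each j gives P = [[0, 1], [2, -1]].

[[0, 1], [2, -1]]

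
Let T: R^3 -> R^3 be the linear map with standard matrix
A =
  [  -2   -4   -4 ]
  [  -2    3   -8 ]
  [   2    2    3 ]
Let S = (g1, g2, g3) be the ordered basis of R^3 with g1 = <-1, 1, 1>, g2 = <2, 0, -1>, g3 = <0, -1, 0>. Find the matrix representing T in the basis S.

Let P have columns g1, ..., g3. Then [T]_S = P^(-1) A P.
Here det P = -1, so P^(-1) is integer; computing A P first and then P^(-1)(A P) gives [[0, 2, 0], [-3, 1, 2], [3, -2, 3]].

[[0, 2, 0], [-3, 1, 2], [3, -2, 3]]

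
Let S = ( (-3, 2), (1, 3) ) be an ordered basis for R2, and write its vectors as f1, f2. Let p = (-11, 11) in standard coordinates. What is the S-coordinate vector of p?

(4, 1)

Write p = c_1 f1 + c_2 f2 and solve for the c_i.
System: -3c_1 + c_2 = -11, 2c_1 + 3c_2 = 11; solving gives c_1 = 4, c_2 = 1.
Check: 4f1 + f2 = (-11, 11).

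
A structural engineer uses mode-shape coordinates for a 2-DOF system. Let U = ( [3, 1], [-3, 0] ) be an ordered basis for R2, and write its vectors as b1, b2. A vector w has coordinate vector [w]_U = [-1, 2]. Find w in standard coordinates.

By definition w = -b1 + 2b2.
Summing componentwise gives [-9, -1].

[-9, -1]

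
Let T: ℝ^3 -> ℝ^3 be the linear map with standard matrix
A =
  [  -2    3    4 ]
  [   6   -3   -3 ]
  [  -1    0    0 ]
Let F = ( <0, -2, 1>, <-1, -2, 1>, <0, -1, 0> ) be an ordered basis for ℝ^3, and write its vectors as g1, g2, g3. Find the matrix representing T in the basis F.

With P the matrix whose columns are g1, ..., g3, [T]_F = P^(-1) A P.
Column by column: T(g1) = A g1 = <-2, 3, 0>; its F-coordinates <-2, 2, -3> give column 1.
Continuing for each basis vector yields [T]_F = [[-2, 1, -3], [2, 0, 3], [-3, 1, -3]].

[[-2, 1, -3], [2, 0, 3], [-3, 1, -3]]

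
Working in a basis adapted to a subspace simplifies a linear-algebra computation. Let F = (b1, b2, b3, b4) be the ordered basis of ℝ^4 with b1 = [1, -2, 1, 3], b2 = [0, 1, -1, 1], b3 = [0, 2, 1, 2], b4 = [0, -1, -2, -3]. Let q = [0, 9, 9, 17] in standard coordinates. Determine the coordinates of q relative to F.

[0, 1, 2, -4]

We seek scalars with c_1 b1 + ... + c_4 b4 = q; equivalently solve M c = q where the columns of M are b1, ..., b4.
Solving this 4x4 system gives c = (0, 1, 2, -4).
Check: 0·b1 + b2 + 2b3 - 4b4 = [0, 9, 9, 17].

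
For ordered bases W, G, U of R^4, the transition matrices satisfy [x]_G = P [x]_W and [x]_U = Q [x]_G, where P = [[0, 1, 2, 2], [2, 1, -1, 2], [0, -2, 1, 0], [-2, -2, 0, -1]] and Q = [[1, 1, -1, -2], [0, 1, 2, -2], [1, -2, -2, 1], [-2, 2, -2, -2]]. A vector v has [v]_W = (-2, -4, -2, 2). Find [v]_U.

(-32, -10, -2, -28)

Apply P to get G-coordinates (-4, -2, 6, 10), then Q to get U-coordinates.
The result is [v]_U = (-32, -10, -2, -28).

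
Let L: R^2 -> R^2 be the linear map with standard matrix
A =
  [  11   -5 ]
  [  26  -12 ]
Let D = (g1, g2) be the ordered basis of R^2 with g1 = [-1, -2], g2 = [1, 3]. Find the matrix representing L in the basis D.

With P the matrix whose columns are g1, g2, [L]_D = P^(-1) A P.
Column by column: L(g1) = A g1 = [-1, -2]; its D-coordinates [1, 0] give column 1.
Continuing for each basis vector yields [L]_D = [[1, 2], [0, -2]].

[[1, 2], [0, -2]]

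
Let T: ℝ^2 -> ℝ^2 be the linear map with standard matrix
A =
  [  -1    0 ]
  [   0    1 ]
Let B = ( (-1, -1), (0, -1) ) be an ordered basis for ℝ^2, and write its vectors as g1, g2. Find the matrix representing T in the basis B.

[[-1, 0], [2, 1]]

The j-th column of [T]_B is [T(gj)]_B.
T(g1) = A g1 = (1, -1) = -g1 + 2g2, so column 1 is (-1, 2).
Repeating for g2 and assembling the columns gives [[-1, 0], [2, 1]].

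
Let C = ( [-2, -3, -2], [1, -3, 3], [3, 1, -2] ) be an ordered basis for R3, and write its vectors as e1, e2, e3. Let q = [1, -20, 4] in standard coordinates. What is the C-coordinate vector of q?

We seek scalars with c_1 e1 + ... + c_3 e3 = q; equivalently solve M c = q where the columns of M are e1, ..., e3.
Solving this 3x3 system gives c = (3, 4, 1).
Check: 3e1 + 4e2 + e3 = [1, -20, 4].

[3, 4, 1]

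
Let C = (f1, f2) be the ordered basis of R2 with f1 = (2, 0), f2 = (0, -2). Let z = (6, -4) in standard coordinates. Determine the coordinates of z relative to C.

(3, 2)

[z]_C is the unique c with M c = z, where M has columns f1, f2.
System: 2c_1 + 0c_2 = 6, 0c_1 - 2c_2 = -4; solving gives c_1 = 3, c_2 = 2.
Check: 3f1 + 2f2 = (6, -4).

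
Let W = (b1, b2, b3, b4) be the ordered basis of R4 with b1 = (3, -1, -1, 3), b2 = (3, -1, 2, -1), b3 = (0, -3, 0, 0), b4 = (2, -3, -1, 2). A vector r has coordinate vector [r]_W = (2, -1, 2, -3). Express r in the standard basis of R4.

(-3, 2, -1, 1)

The coordinates say r = 2b1 - b2 + 2b3 - 3b4; adding the scaled basis vectors gives (-3, 2, -1, 1).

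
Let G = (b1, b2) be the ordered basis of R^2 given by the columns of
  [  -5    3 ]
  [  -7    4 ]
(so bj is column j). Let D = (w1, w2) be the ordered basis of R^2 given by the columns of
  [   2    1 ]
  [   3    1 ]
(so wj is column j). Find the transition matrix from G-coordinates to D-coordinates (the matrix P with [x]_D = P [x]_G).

[[-2, 1], [-1, 1]]

Take x = bj: its G-coordinates are the j-th standard unit vector, so P e_j — column j of P — equals [bj]_D.
b1 = -2w1 - w2, giving column 1 = (-2, -1); repeating for each j gives P = [[-2, 1], [-1, 1]].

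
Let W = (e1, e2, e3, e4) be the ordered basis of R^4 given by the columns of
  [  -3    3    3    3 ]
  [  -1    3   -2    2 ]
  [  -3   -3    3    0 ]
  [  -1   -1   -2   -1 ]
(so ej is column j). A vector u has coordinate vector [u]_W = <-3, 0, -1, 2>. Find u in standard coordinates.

By definition u = -3e1 + 0·e2 - e3 + 2e4.
Summing componentwise gives <12, 9, 6, 3>.

<12, 9, 6, 3>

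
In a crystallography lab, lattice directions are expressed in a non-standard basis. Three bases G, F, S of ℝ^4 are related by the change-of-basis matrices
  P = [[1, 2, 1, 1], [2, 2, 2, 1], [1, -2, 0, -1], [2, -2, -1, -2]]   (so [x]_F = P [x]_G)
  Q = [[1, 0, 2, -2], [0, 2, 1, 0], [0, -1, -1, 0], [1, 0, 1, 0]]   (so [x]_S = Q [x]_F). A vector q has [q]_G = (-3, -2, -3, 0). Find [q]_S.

(-10, -31, 15, -9)

First [q]_F = P [q]_G = (-10, -16, 1, 1).
Then [q]_S = Q [q]_F = (-10, -31, 15, -9).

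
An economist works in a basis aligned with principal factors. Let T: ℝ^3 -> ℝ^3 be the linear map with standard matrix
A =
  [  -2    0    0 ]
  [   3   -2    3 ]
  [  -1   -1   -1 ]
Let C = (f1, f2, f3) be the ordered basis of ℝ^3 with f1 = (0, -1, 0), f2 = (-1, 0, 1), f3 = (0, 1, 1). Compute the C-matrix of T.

[[-1, 2, -3], [0, -2, 0], [1, 2, -2]]

With P the matrix whose columns are f1, ..., f3, [T]_C = P^(-1) A P.
Column by column: T(f1) = A f1 = (0, 2, 1); its C-coordinates (-1, 0, 1) give column 1.
Continuing for each basis vector yields [T]_C = [[-1, 2, -3], [0, -2, 0], [1, 2, -2]].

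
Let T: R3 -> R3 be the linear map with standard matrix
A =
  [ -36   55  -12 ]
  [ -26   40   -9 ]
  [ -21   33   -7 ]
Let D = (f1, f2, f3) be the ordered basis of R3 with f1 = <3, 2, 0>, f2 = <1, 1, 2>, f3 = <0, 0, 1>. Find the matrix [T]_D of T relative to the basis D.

The j-th column of [T]_D is [T(fj)]_D.
T(f1) = A f1 = <2, 2, 3> = 0·f1 + 2f2 - f3, so column 1 is <0, 2, -1>.
Repeating for f2, f3 and assembling the columns gives [[0, -1, -3], [2, -2, -3], [-1, 2, -1]].

[[0, -1, -3], [2, -2, -3], [-1, 2, -1]]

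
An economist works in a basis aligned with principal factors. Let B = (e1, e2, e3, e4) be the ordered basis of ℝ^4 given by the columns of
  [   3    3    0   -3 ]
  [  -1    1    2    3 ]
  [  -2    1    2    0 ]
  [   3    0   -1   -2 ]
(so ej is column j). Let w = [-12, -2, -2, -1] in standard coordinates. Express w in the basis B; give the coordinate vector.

Write w = c_1 e1 + ... + c_4 e4 and solve for the c_i.
Row-reducing the augmented matrix [M | w] gives c = (0, -4, 1, 0).
Check: 0·e1 - 4e2 + e3 + 0·e4 = [-12, -2, -2, -1].

[0, -4, 1, 0]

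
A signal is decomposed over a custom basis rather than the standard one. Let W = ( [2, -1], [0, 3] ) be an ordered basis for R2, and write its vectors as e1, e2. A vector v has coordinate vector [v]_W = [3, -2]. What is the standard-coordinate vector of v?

[6, -9]

The coordinates say v = 3e1 - 2e2; adding the scaled basis vectors gives [6, -9].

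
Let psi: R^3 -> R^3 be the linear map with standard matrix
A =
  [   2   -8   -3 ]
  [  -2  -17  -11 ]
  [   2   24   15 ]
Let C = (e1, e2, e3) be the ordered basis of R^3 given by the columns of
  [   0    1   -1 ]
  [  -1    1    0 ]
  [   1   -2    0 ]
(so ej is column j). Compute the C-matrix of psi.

The j-th column of [psi]_C is [psi(ej)]_C.
psi(e1) = A e1 = <5, 6, -9> = -3e1 + 3e2 - 2e3, so column 1 is <-3, 3, -2>.
Repeating for e2, e3 and assembling the columns gives [[-3, -2, -2], [3, 1, 0], [-2, 1, 2]].

[[-3, -2, -2], [3, 1, 0], [-2, 1, 2]]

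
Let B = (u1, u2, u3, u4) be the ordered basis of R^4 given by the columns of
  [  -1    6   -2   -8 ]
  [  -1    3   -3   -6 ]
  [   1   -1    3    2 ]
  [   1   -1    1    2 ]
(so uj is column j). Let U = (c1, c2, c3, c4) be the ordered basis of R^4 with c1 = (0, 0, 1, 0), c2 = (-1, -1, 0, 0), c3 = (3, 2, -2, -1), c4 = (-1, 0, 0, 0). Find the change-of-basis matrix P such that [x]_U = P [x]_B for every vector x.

[[-1, 1, 1, -2], [-1, -1, 1, 2], [-1, 1, -1, -2], [-1, -2, -2, 0]]

Column j of P is [uj]_U, since P maps B-coordinates to U-coordinates.
Expressing u1 in U: u1 = -c1 - c2 - c3 - c4, so column 1 of P is (-1, -1, -1, -1).
Doing the same for each uj gives P = [[-1, 1, 1, -2], [-1, -1, 1, 2], [-1, 1, -1, -2], [-1, -2, -2, 0]].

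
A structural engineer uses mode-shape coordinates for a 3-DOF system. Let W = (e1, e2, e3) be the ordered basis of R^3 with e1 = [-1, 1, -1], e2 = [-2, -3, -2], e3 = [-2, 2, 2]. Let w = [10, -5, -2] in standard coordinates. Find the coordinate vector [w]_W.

[-2, -1, -3]

Write w = c_1 e1 + ... + c_3 e3 and solve for the c_i.
Row-reducing the augmented matrix [M | w] gives c = (-2, -1, -3).
Check: -2e1 - e2 - 3e3 = [10, -5, -2].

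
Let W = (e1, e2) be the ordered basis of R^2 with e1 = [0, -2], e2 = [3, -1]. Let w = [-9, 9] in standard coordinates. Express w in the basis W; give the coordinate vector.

[-3, -3]

Write w = c_1 e1 + c_2 e2 and solve for the c_i.
System: 0c_1 + 3c_2 = -9, -2c_1 - c_2 = 9; solving gives c_1 = -3, c_2 = -3.
Check: -3e1 - 3e2 = [-9, 9].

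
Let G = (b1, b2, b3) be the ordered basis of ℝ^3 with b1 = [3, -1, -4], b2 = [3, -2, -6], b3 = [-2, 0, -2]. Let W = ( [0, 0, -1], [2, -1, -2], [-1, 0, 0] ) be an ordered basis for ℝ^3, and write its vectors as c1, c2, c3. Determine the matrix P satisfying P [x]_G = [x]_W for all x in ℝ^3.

Let M have columns bj and N have columns cj. Then for every x, N [x]_W = x = M [x]_G, so P = N^(-1) M.
Since det N = 1, N^(-1) has integer entries; multiplying gives P = [[2, 2, 2], [1, 2, 0], [-1, 1, 2]].

[[2, 2, 2], [1, 2, 0], [-1, 1, 2]]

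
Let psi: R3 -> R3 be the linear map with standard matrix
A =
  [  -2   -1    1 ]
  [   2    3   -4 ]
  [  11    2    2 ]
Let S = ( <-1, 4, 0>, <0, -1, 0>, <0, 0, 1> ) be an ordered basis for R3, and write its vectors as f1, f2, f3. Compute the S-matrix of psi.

[[2, -1, -1], [-2, -1, 0], [-3, -2, 2]]

With P the matrix whose columns are f1, ..., f3, [psi]_S = P^(-1) A P.
Column by column: psi(f1) = A f1 = <-2, 10, -3>; its S-coordinates <2, -2, -3> give column 1.
Continuing for each basis vector yields [psi]_S = [[2, -1, -1], [-2, -1, 0], [-3, -2, 2]].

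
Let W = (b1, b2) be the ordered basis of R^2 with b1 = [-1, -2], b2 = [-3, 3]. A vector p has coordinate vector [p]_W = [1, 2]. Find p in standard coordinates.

The coordinates say p = b1 + 2b2; adding the scaled basis vectors gives [-7, 4].

[-7, 4]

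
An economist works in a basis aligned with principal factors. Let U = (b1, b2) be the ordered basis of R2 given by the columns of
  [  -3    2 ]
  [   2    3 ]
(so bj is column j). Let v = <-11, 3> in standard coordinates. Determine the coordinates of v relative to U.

Write v = c_1 b1 + c_2 b2 and solve for the c_i.
System: -3c_1 + 2c_2 = -11, 2c_1 + 3c_2 = 3; solving gives c_1 = 3, c_2 = -1.
Check: 3b1 - b2 = <-11, 3>.

<3, -1>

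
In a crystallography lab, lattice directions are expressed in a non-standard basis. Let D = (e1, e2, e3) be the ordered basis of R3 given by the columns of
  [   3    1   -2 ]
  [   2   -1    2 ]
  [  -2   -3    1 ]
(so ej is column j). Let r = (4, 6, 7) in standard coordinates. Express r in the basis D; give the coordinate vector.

[r]_D is the unique c with M c = r, where M has columns e1, ..., e3.
Solving this 3x3 system gives c = (2, -4, -1).
Check: 2e1 - 4e2 - e3 = (4, 6, 7).

(2, -4, -1)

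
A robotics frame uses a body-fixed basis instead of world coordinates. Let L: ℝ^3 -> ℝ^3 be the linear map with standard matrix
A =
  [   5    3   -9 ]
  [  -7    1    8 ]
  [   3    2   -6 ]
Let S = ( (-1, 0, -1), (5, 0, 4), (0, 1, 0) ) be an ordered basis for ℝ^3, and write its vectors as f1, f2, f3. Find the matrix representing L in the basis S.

With P the matrix whose columns are f1, ..., f3, [L]_S = P^(-1) A P.
Column by column: L(f1) = A f1 = (4, -1, 3); its S-coordinates (1, 1, -1) give column 1.
Continuing for each basis vector yields [L]_S = [[1, 1, 2], [1, -2, 1], [-1, -3, 1]].

[[1, 1, 2], [1, -2, 1], [-1, -3, 1]]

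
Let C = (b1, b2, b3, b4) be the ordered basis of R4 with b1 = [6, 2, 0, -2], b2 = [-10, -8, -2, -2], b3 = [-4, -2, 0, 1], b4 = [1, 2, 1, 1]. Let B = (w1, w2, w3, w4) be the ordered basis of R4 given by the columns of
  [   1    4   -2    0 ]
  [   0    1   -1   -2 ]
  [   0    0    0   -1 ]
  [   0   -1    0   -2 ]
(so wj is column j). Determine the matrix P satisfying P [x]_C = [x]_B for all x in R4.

Let M have columns bj and N have columns wj. Then for every x, N [x]_B = x = M [x]_C, so P = N^(-1) M.
Since det N = -1, N^(-1) has integer entries; multiplying gives P = [[-2, 2, 2, -1], [2, -2, -1, 1], [0, 2, 1, 1], [0, 2, 0, -1]].

[[-2, 2, 2, -1], [2, -2, -1, 1], [0, 2, 1, 1], [0, 2, 0, -1]]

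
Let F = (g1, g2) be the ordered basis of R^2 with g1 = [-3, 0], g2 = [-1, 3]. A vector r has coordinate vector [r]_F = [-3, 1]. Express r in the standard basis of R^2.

[8, 3]

The coordinates say r = -3g1 + g2; adding the scaled basis vectors gives [8, 3].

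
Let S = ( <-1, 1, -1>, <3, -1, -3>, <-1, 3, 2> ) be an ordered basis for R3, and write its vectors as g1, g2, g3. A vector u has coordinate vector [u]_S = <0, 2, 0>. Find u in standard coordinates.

<6, -2, -6>

The coordinates say u = 0·g1 + 2g2 + 0·g3; adding the scaled basis vectors gives <6, -2, -6>.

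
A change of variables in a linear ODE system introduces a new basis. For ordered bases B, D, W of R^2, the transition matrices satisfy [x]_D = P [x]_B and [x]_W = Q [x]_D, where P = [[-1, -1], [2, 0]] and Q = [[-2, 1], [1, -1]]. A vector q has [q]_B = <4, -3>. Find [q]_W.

<10, -9>

Apply P to get D-coordinates <-1, 8>, then Q to get W-coordinates.
The result is [q]_W = <10, -9>.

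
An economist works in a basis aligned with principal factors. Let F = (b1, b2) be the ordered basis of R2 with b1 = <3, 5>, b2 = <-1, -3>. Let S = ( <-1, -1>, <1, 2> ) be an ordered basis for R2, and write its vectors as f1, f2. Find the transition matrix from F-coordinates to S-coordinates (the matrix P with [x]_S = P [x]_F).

[[-1, -1], [2, -2]]

Column j of P is [bj]_S, since P maps F-coordinates to S-coordinates.
Expressing b1 in S: b1 = -f1 + 2f2, so column 1 of P is <-1, 2>.
Doing the same for each bj gives P = [[-1, -1], [2, -2]].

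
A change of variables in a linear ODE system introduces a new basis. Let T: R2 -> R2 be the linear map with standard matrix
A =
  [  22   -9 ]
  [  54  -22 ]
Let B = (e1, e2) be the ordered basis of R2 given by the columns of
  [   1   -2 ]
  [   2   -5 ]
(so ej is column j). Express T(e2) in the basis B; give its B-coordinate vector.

Compute T(e2) = A e2 = <1, 2> in standard coordinates.
Then write this in B-coordinates: solve for y in y_1 e1 + y_2 e2 = <1, 2>.
This gives y = <1, 0>, which is column 2 of [T]_B.

<1, 0>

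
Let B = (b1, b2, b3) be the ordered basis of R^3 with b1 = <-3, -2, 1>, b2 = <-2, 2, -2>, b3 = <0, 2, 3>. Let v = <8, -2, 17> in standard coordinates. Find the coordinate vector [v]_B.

<0, -4, 3>

We seek scalars with c_1 b1 + ... + c_3 b3 = v; equivalently solve M c = v where the columns of M are b1, ..., b3.
Row-reducing the augmented matrix [M | v] gives c = (0, -4, 3).
Check: 0·b1 - 4b2 + 3b3 = <8, -2, 17>.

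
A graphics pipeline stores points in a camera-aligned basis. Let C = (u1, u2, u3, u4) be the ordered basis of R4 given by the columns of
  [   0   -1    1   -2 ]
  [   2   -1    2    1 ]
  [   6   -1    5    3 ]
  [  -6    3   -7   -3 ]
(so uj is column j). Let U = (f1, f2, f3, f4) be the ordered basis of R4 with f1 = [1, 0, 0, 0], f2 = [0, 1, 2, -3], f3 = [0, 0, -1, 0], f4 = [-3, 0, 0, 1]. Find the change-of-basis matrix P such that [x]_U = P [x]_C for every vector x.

Let M have columns uj and N have columns fj. Then for every x, N [x]_U = x = M [x]_C, so P = N^(-1) M.
Since det N = -1, N^(-1) has integer entries; multiplying gives P = [[0, -1, -2, -2], [2, -1, 2, 1], [-2, -1, -1, -1], [0, 0, -1, 0]].

[[0, -1, -2, -2], [2, -1, 2, 1], [-2, -1, -1, -1], [0, 0, -1, 0]]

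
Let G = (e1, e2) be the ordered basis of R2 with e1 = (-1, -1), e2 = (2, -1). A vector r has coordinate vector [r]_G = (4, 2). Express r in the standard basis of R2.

r = M [r]_G, where M has columns e1, e2.
Carrying out the matrix-vector product, r = (0, -6).

(0, -6)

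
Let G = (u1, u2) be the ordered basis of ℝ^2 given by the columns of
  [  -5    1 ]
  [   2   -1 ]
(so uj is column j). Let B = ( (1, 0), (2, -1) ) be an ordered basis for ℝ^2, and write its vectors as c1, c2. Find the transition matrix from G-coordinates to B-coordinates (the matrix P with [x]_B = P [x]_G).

Take x = uj: its G-coordinates are the j-th standard unit vector, so P e_j — column j of P — equals [uj]_B.
u1 = -c1 - 2c2, giving column 1 = (-1, -2); repeating for each j gives P = [[-1, -1], [-2, 1]].

[[-1, -1], [-2, 1]]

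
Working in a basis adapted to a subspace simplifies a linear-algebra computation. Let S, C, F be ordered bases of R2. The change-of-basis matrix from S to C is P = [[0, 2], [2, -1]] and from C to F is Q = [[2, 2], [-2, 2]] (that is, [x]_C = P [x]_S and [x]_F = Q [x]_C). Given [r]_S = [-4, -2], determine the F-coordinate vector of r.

[-20, -4]

Apply P to get C-coordinates [-4, -6], then Q to get F-coordinates.
The result is [r]_F = [-20, -4].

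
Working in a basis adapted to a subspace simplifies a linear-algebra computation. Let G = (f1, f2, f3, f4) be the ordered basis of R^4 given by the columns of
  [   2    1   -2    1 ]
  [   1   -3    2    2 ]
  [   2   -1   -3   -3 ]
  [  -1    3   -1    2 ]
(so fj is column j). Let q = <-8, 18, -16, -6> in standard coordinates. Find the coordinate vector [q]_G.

[q]_G is the unique c with M c = q, where M has columns f1, ..., f4.
Solving this 4x4 system gives c = (0, -2, 4, 2).
Check: 0·f1 - 2f2 + 4f3 + 2f4 = <-8, 18, -16, -6>.

<0, -2, 4, 2>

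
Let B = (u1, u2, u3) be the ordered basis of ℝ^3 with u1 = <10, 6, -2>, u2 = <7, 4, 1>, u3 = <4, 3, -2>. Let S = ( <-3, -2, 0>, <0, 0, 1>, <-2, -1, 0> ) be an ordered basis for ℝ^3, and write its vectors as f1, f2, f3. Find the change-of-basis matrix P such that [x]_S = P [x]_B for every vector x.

Take x = uj: its B-coordinates are the j-th standard unit vector, so P e_j — column j of P — equals [uj]_S.
u1 = -2f1 - 2f2 - 2f3, giving column 1 = <-2, -2, -2>; repeating for each j gives P = [[-2, -1, -2], [-2, 1, -2], [-2, -2, 1]].

[[-2, -1, -2], [-2, 1, -2], [-2, -2, 1]]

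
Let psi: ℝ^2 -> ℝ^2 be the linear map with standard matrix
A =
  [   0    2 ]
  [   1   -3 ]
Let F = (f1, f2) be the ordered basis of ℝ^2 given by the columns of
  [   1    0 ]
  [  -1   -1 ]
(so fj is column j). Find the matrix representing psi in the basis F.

[[-2, -2], [-2, -1]]

With P the matrix whose columns are f1, f2, [psi]_F = P^(-1) A P.
Column by column: psi(f1) = A f1 = (-2, 4); its F-coordinates (-2, -2) give column 1.
Continuing for each basis vector yields [psi]_F = [[-2, -2], [-2, -1]].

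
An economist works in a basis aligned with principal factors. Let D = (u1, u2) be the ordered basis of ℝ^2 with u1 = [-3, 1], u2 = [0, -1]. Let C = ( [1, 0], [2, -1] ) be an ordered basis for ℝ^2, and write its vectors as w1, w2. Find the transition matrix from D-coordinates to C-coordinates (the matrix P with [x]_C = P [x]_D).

Let M have columns uj and N have columns wj. Then for every x, N [x]_C = x = M [x]_D, so P = N^(-1) M.
Since det N = -1, N^(-1) has integer entries; multiplying gives P = [[-1, -2], [-1, 1]].

[[-1, -2], [-1, 1]]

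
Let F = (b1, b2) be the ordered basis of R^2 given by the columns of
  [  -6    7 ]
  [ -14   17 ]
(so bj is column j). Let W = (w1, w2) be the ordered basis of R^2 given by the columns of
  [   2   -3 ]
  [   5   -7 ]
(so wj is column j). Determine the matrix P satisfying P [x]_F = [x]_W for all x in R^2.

[[0, 2], [2, -1]]

Take x = bj: its F-coordinates are the j-th standard unit vector, so P e_j — column j of P — equals [bj]_W.
b1 = 0·w1 + 2w2, giving column 1 = <0, 2>; repeating for each j gives P = [[0, 2], [2, -1]].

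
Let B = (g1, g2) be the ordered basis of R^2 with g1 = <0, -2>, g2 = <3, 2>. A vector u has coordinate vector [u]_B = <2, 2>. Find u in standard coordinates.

u = M [u]_B, where M has columns g1, g2.
Carrying out the matrix-vector product, u = <6, 0>.

<6, 0>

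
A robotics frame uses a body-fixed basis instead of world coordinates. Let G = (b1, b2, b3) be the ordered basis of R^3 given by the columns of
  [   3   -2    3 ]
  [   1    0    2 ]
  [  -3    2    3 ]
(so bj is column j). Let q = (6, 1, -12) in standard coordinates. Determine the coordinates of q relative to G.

(3, 0, -1)

[q]_G is the unique c with M c = q, where M has columns b1, ..., b3.
Solving this 3x3 system gives c = (3, 0, -1).
Check: 3b1 + 0·b2 - b3 = (6, 1, -12).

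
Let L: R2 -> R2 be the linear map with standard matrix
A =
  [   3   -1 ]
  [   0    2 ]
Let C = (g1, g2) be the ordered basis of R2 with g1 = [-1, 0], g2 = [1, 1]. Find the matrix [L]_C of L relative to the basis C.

With P the matrix whose columns are g1, g2, [L]_C = P^(-1) A P.
Column by column: L(g1) = A g1 = [-3, 0]; its C-coordinates [3, 0] give column 1.
Continuing for each basis vector yields [L]_C = [[3, 0], [0, 2]].

[[3, 0], [0, 2]]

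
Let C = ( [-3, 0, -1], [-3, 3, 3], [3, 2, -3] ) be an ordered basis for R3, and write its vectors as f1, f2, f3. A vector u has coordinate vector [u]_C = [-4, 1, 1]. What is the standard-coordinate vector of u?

[12, 5, 4]

The coordinates say u = -4f1 + f2 + f3; adding the scaled basis vectors gives [12, 5, 4].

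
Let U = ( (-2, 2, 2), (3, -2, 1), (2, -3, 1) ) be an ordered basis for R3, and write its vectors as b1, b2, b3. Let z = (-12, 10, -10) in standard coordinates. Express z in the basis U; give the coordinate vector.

(-2, -4, -2)

We seek scalars with c_1 b1 + ... + c_3 b3 = z; equivalently solve M c = z where the columns of M are b1, ..., b3.
Row-reducing the augmented matrix [M | z] gives c = (-2, -4, -2).
Check: -2b1 - 4b2 - 2b3 = (-12, 10, -10).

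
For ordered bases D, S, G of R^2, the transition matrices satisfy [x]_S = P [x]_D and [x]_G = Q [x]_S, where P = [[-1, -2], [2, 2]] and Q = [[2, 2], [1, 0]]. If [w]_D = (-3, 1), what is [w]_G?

Composing the changes, [w]_G = Q P [w]_D.
Q P = [[2, 0], [-1, -2]]; applying this to (-3, 1) gives (-6, 1).

(-6, 1)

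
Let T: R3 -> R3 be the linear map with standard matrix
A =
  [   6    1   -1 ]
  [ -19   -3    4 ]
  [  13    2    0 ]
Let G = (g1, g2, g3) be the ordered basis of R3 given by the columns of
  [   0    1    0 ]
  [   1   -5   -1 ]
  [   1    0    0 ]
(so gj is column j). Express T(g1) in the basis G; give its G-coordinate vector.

[2, 0, 1]

Column 1 of [T]_G is the G-coordinate vector of T(g1).
In standard coordinates T(g1) = A g1 = [0, 1, 2].
Converting to G: [0, 1, 2] = 2g1 + 0·g2 + g3, so the coordinate vector is [2, 0, 1].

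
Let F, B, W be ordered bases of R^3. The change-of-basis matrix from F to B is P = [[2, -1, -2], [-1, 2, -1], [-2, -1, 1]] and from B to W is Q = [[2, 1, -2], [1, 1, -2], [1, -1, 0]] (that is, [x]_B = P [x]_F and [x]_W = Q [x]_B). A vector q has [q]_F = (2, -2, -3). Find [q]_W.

First [q]_B = P [q]_F = (12, -3, -5).
Then [q]_W = Q [q]_B = (31, 19, 15).

(31, 19, 15)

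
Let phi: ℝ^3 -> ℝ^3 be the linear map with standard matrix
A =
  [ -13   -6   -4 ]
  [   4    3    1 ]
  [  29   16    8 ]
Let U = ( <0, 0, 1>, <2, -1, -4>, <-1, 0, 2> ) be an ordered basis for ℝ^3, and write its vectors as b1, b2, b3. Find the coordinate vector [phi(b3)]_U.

<-3, 2, -1>

Compute phi(b3) = A b3 = <5, -2, -13> in standard coordinates.
Then write this in U-coordinates: solve for y in y_1 b1 + ... + y_3 b3 = <5, -2, -13>.
This gives y = <-3, 2, -1>, which is column 3 of [phi]_U.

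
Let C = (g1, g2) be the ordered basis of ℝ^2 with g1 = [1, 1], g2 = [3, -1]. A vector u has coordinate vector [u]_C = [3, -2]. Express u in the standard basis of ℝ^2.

[-3, 5]

u = M [u]_C, where M has columns g1, g2.
Carrying out the matrix-vector product, u = [-3, 5].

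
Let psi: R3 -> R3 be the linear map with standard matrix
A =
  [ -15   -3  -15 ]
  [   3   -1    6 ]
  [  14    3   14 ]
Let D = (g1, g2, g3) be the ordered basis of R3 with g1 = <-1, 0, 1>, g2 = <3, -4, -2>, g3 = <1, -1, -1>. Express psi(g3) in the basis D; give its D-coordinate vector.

<-1, 0, 2>

Compute psi(g3) = A g3 = <3, -2, -3> in standard coordinates.
Then write this in D-coordinates: solve for y in y_1 g1 + ... + y_3 g3 = <3, -2, -3>.
This gives y = <-1, 0, 2>, which is column 3 of [psi]_D.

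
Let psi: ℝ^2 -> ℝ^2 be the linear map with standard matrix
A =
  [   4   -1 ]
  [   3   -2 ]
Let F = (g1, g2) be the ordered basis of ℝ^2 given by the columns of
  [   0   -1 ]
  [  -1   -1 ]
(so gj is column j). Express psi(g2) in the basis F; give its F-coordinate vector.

(-2, 3)

Column 2 of [psi]_F is the F-coordinate vector of psi(g2).
In standard coordinates psi(g2) = A g2 = (-3, -1).
Converting to F: (-3, -1) = -2g1 + 3g2, so the coordinate vector is (-2, 3).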